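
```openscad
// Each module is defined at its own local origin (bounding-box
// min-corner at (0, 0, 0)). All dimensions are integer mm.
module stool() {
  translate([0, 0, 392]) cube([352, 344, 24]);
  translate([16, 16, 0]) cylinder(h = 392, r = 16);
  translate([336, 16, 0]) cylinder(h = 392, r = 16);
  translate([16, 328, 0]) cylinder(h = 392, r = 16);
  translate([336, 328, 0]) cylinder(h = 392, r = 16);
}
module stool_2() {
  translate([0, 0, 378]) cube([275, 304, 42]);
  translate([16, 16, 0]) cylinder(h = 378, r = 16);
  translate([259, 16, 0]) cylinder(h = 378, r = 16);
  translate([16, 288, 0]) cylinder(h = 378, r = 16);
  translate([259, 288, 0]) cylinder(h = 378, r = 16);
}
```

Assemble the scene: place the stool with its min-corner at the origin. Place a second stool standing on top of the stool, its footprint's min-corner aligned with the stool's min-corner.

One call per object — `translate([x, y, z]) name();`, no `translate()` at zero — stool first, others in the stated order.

stool();
translate([0, 0, 416]) stool_2();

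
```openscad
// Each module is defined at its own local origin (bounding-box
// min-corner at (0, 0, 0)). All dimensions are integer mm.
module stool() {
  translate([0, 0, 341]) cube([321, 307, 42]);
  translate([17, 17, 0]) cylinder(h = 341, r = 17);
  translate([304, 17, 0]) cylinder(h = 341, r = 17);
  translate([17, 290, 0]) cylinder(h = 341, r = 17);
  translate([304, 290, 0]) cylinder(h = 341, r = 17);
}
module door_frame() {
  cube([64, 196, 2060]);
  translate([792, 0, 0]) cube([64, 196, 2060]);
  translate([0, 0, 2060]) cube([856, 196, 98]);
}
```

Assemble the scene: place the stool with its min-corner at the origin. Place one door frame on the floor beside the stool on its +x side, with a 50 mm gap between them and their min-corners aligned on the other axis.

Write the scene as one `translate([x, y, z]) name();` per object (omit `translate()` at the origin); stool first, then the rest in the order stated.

stool();
translate([371, 0, 0]) door_frame();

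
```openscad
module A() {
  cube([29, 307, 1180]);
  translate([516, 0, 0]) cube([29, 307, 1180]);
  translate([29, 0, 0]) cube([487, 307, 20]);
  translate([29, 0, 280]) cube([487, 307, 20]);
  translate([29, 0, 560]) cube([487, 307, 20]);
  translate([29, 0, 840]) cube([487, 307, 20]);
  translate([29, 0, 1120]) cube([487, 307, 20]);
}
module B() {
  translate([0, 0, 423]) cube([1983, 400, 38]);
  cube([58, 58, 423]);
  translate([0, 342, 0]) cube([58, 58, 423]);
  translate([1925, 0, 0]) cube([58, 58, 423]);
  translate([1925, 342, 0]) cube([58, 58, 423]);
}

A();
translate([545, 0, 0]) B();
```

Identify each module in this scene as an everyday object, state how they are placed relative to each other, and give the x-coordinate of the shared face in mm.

A is a bookshelf. B is a bench. The bench is against the bookshelf's +x side, with their −y faces flush. The x-coordinate of the shared face is 545 mm.

The bookshelf's +x face and the bench's −x face are both at x = 545 mm.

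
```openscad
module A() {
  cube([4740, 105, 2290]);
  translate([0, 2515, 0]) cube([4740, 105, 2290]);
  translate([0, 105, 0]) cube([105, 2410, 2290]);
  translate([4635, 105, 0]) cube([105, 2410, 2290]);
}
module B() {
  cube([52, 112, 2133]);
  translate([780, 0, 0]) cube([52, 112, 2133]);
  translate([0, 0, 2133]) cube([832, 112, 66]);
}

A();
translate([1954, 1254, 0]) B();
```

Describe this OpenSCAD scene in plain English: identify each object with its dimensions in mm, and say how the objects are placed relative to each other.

A is a box-shaped house frame (walls only): outside footprint 4740×2620 mm, wall height 2290 mm, wall thickness 105 mm. The two y-facing walls run the full x-width; the two x-facing walls fit between the inner faces of the y-facing walls.

B is a rectangular door frame: two vertical jambs of 52×112 mm section, 2133 mm tall, with a clear opening 728 mm wide between their inner faces. A header 66 mm tall and 112 mm deep lies on top of the jambs and spans the full outside width.

The door frame sits inside the house frame, centred.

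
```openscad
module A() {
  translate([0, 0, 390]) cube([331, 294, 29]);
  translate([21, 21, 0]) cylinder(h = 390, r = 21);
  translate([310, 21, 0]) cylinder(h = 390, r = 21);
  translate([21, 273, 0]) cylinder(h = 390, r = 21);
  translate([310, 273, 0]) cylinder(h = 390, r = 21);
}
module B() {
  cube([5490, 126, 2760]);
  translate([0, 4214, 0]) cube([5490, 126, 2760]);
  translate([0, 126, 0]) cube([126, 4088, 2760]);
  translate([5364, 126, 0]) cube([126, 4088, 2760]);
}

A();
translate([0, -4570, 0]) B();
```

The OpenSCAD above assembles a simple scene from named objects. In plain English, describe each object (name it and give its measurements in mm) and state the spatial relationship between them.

A is a four-legged stool. The seat is 331×294 mm, 29 mm thick, top at z = 419 mm. It stands on four round legs, each 42 mm in diameter, from z = 0 to the seat underside, each leg's axis is inset half a diameter from the nearest pair of seat edges (so the leg's bounding box is flush with the corner).

B is the wall frame of a small rectangular building: four walls, each 2760 mm tall and 126 mm thick, enclosing a footprint 5490 mm (x) by 4340 mm (y) outside-to-outside, with no floor or roof. The front and back walls (the −y and +y sides) span the full width; the two side walls fit between them.

The house frame is on the floor beside the stool on its −y side.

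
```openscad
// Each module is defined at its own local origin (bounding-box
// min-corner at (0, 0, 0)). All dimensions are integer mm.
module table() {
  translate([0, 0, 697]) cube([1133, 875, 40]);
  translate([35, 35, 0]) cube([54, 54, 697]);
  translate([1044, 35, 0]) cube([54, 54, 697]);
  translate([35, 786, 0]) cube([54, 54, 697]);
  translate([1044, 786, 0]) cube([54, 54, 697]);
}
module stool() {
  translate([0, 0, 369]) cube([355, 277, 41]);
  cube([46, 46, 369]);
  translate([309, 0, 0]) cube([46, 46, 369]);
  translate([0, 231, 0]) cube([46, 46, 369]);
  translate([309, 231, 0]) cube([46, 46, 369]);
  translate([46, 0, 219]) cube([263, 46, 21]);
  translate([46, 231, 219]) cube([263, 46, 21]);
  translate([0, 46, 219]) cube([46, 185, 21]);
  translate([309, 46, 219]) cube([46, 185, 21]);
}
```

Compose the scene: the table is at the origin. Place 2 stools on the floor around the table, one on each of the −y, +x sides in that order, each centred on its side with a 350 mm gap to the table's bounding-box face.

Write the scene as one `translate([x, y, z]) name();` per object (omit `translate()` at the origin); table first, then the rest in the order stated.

table();
translate([389, -627, 0]) stool();
translate([1483, 299, 0]) stool();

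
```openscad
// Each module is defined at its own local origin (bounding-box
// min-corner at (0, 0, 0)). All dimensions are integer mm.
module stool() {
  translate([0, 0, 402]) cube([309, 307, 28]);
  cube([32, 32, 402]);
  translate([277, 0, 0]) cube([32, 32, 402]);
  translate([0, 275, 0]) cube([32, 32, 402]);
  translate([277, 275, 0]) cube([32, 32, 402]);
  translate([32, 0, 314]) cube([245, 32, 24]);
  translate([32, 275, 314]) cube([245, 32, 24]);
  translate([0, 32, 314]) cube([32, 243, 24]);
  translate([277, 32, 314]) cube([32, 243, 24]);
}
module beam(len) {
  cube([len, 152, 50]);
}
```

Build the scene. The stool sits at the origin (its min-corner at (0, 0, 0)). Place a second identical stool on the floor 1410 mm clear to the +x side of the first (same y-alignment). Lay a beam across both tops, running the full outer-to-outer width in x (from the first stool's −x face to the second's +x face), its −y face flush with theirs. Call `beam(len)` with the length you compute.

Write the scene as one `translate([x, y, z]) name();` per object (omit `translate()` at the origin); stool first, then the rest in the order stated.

stool();
translate([1719, 0, 0]) stool();
translate([0, 0, 430]) beam(2028);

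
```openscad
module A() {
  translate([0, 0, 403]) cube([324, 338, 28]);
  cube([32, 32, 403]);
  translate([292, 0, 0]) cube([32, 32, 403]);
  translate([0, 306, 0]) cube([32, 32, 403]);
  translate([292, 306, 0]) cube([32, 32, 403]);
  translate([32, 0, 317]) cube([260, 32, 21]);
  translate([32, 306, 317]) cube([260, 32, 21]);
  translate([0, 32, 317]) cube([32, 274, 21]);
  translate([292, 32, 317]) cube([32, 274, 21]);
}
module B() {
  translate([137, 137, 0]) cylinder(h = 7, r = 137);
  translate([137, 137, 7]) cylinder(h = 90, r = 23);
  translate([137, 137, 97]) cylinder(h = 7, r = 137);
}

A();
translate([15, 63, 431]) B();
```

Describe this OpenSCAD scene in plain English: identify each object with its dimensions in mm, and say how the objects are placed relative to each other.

A is a four-legged stool. The seat is a 324×338×28 mm slab whose top surface is at z = 431 mm; four square legs, each 32×32 mm in cross-section, run from the floor (z = 0) to the underside of the seat, each flush with a corner of the seat. Four stretchers, 32 mm wide and 21 mm tall, connect adjacent legs with their undersides at z = 317 mm, each running between the inner faces of the legs it joins and aligned with the legs' outer faces on the other axis.

B is a spool: two coaxial disc flanges of radius 137 mm and thickness 7 mm, joined by a core cylinder of radius 23 mm and height 90 mm. The lower flange rests on z = 0 and the three cylinders share a vertical axis.

The spool is on top of the stool.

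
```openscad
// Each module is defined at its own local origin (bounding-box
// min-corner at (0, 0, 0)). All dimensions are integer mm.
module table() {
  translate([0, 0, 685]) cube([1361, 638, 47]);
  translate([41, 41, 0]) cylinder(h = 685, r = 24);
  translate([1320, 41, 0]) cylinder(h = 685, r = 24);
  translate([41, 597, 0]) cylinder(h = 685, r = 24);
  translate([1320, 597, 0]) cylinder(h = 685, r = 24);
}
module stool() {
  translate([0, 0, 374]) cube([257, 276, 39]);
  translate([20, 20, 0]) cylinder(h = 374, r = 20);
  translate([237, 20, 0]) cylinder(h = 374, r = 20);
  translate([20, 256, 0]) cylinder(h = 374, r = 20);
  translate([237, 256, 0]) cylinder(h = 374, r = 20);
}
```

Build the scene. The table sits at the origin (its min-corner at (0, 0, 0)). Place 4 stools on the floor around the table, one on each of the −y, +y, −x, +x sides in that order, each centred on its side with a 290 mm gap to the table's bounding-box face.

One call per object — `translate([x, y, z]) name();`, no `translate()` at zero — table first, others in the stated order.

table();
translate([552, -566, 0]) stool();
translate([552, 928, 0]) stool();
translate([-547, 181, 0]) stool();
translate([1651, 181, 0]) stool();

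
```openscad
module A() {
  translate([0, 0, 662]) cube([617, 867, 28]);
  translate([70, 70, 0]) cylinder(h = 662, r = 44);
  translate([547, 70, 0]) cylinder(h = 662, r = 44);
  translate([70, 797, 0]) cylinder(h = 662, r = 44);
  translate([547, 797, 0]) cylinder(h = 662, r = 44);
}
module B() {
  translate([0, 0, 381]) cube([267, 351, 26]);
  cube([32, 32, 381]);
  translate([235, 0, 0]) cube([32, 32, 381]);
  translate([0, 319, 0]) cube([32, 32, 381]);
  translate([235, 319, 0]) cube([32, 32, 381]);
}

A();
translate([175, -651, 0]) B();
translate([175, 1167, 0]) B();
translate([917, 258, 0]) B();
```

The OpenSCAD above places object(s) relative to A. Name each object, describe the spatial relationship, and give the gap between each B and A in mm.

A is a table. B is a stool. Three stools sit around the table at the −y, +y, +x sides. The gap between each stool and the table is 300 mm.

Each stool's nearest face is 300 mm from the table's bounding box.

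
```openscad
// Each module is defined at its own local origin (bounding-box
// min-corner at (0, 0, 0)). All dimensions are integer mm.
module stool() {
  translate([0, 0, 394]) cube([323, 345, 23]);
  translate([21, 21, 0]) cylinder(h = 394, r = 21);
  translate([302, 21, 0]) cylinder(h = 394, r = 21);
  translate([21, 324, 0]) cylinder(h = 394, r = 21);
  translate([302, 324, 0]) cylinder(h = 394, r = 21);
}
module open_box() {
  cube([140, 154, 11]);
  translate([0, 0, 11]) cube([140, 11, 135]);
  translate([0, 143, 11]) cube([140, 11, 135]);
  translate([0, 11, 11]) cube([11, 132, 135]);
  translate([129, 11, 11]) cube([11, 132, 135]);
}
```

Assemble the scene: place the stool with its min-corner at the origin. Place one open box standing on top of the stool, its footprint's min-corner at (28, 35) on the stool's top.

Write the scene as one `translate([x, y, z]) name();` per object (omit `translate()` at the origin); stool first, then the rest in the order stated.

stool();
translate([28, 35, 417]) open_box();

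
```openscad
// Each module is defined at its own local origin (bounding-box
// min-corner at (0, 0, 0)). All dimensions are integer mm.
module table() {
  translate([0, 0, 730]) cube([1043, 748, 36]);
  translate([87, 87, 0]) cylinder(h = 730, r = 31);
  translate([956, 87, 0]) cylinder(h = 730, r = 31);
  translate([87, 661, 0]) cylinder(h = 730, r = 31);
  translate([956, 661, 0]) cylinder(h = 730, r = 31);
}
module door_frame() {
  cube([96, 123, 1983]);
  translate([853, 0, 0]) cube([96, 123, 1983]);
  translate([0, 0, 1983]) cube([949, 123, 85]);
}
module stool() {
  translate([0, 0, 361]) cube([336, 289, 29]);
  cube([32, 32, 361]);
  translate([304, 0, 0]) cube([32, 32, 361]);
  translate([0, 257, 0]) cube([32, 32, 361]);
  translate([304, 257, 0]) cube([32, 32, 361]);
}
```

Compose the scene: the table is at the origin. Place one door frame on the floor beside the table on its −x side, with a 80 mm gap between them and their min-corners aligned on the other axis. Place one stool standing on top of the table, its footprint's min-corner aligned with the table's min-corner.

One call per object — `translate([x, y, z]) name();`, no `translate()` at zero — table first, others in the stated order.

table();
translate([-1029, 0, 0]) door_frame();
translate([0, 0, 766]) stool();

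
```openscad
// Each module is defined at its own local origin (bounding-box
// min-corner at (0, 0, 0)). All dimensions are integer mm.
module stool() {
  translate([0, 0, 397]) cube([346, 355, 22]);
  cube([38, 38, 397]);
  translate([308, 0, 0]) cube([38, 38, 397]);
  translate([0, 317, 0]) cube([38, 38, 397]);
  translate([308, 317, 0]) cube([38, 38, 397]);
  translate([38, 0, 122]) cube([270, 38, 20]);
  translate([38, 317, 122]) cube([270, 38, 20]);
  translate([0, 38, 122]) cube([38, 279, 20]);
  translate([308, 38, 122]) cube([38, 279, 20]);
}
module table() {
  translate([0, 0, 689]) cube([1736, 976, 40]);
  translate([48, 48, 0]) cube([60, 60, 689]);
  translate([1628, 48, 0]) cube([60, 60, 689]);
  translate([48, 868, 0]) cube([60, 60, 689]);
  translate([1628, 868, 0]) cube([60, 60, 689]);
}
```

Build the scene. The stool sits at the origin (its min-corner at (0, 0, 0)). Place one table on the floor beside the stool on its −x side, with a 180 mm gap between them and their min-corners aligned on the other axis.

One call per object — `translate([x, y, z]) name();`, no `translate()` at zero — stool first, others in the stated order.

stool();
translate([-1916, 0, 0]) table();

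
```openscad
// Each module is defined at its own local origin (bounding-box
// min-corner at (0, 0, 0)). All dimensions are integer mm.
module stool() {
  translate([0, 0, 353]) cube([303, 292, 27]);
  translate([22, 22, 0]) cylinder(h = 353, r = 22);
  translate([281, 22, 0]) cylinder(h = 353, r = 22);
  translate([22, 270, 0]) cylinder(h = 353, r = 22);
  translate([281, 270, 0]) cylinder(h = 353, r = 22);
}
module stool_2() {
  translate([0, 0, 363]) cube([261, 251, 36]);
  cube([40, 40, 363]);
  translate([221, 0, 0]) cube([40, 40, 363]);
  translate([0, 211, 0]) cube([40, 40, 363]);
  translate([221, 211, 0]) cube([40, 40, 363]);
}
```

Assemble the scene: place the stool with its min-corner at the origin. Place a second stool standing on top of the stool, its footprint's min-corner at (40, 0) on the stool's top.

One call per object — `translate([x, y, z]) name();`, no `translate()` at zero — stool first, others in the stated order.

stool();
translate([40, 0, 380]) stool_2();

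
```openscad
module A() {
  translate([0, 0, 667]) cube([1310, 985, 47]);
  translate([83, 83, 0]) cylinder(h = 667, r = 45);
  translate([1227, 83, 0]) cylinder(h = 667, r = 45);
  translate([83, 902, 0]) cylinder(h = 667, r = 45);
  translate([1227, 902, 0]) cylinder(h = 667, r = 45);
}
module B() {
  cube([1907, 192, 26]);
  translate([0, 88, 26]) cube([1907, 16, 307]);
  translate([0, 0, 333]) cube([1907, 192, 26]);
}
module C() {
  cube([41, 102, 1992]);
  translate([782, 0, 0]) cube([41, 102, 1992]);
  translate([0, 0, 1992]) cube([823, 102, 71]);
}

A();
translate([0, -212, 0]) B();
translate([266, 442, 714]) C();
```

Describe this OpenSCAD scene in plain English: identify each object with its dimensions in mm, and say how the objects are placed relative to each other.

A is a table: top 1310 mm (x) × 985 mm (y), 47 mm thick, upper face at z = 714 mm, on four round legs of 90 mm diameter, each leg's bounding box inset 38 mm from the nearest pair of top edges, running from z = 0 to the bottom of the top.

B is an I-beam lying along x, 1907 mm long. Overall section height 359 mm. Two flanges 192 mm wide (y) and 26 mm thick, one on the floor and one at the top; a web 16 mm thick runs between them, centred on the flange width.

C is a rectangular door frame: two vertical jambs of 41×102 mm section, 1992 mm tall, with a clear opening 741 mm wide between their inner faces. A header 71 mm tall and 102 mm deep lies on top of the jambs and spans the full outside width.

The I-beam is on the floor beside the table on its −y side. The door frame is on top of the table.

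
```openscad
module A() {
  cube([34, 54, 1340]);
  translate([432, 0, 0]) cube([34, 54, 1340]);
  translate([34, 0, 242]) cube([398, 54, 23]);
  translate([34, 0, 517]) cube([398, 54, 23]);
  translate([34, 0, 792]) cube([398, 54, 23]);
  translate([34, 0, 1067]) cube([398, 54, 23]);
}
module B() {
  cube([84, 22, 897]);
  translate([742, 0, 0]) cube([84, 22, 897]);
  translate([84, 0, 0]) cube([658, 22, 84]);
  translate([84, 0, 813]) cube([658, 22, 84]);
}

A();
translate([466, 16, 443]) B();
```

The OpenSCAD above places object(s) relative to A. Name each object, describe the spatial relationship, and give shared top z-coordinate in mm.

A is a ladder. B is a picture frame. The picture frame is beside the ladder with their tops flush at z = 1340. The shared top z-coordinate is 1340 mm.

Both tops at z = 1340 mm.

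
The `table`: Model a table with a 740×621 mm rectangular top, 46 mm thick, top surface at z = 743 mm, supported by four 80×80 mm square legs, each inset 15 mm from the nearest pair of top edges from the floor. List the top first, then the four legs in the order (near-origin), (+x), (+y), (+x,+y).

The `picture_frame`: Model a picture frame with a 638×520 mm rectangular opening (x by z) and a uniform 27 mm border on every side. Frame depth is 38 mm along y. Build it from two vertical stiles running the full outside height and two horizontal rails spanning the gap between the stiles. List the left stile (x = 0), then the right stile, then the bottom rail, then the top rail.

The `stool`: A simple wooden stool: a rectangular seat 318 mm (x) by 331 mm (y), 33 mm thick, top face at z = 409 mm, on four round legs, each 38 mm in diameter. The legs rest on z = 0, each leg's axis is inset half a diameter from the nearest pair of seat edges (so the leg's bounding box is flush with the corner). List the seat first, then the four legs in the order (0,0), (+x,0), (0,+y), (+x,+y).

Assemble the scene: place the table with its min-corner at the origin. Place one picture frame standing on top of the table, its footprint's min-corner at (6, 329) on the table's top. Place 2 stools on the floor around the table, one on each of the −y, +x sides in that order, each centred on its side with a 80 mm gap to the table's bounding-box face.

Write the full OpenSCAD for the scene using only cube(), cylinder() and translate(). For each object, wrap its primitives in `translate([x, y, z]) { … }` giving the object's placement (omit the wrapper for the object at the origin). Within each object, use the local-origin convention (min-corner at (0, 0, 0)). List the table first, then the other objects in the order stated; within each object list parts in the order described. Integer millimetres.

translate([0, 0, 697]) cube([740, 621, 46]);
translate([15, 15, 0]) cube([80, 80, 697]);
translate([645, 15, 0]) cube([80, 80, 697]);
translate([15, 526, 0]) cube([80, 80, 697]);
translate([645, 526, 0]) cube([80, 80, 697]);
translate([6, 329, 743]) {
  cube([27, 38, 574]);
  translate([665, 0, 0]) cube([27, 38, 574]);
  translate([27, 0, 0]) cube([638, 38, 27]);
  translate([27, 0, 547]) cube([638, 38, 27]);
}
translate([211, -411, 0]) {
  translate([0, 0, 376]) cube([318, 331, 33]);
  translate([19, 19, 0]) cylinder(h = 376, r = 19);
  translate([299, 19, 0]) cylinder(h = 376, r = 19);
  translate([19, 312, 0]) cylinder(h = 376, r = 19);
  translate([299, 312, 0]) cylinder(h = 376, r = 19);
}
translate([820, 145, 0]) {
  translate([0, 0, 376]) cube([318, 331, 33]);
  translate([19, 19, 0]) cylinder(h = 376, r = 19);
  translate([299, 19, 0]) cylinder(h = 376, r = 19);
  translate([19, 312, 0]) cylinder(h = 376, r = 19);
  translate([299, 312, 0]) cylinder(h = 376, r = 19);
}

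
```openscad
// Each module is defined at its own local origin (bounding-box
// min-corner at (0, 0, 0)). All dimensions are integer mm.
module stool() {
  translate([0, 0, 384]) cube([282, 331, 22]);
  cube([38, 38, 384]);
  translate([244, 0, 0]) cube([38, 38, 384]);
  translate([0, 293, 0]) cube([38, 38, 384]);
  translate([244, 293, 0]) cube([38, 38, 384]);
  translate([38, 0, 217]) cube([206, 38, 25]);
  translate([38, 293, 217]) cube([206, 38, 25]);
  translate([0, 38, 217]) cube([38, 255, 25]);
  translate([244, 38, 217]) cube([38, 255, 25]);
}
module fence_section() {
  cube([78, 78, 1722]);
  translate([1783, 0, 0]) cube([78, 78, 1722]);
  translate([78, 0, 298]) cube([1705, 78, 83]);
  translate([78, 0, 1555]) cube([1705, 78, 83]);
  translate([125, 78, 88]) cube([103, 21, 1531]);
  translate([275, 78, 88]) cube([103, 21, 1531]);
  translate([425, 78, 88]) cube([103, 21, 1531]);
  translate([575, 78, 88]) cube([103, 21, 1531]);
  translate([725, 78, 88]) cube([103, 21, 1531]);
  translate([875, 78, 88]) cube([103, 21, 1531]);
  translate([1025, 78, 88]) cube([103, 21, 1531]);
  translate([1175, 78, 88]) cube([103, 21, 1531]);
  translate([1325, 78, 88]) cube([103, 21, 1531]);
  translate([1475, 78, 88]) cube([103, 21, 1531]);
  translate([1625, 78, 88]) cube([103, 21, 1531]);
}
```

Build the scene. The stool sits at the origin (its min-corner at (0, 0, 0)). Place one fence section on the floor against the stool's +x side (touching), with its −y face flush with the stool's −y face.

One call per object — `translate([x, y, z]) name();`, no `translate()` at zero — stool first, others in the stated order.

stool();
translate([282, 0, 0]) fence_section();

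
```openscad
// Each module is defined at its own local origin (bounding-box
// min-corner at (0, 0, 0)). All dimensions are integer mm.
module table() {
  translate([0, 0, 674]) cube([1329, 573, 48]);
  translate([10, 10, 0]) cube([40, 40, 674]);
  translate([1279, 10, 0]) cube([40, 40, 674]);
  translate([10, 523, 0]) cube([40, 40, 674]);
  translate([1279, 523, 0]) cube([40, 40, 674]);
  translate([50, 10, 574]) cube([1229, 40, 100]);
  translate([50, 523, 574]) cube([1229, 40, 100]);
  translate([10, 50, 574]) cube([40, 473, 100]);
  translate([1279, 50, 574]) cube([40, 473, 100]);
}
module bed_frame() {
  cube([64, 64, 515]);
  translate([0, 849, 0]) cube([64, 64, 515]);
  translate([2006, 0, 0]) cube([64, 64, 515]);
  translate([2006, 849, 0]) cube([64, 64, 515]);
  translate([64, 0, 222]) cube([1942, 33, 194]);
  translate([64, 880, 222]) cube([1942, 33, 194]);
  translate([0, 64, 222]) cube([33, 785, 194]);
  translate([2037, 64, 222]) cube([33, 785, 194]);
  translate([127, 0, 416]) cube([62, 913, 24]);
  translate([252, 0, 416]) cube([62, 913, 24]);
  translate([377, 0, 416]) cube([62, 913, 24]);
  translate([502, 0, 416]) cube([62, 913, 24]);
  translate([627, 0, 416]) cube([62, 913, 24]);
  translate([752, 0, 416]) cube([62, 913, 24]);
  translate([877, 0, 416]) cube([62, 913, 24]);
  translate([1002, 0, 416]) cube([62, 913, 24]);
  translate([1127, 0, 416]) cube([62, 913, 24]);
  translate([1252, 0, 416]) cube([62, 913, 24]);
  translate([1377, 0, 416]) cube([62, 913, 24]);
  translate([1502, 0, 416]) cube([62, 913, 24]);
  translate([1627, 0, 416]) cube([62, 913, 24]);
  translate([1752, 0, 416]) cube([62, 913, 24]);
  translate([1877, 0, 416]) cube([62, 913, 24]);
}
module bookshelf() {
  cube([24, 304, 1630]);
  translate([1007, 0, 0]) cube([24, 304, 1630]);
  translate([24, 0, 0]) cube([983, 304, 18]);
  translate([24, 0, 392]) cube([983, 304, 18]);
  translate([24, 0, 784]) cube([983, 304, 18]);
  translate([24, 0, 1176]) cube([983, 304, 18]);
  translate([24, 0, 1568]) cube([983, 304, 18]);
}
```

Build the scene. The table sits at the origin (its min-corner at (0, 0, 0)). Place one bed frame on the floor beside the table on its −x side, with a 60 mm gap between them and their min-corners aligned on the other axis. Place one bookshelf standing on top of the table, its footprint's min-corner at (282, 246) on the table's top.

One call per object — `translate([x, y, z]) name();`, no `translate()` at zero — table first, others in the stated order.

table();
translate([-2130, 0, 0]) bed_frame();
translate([282, 246, 722]) bookshelf();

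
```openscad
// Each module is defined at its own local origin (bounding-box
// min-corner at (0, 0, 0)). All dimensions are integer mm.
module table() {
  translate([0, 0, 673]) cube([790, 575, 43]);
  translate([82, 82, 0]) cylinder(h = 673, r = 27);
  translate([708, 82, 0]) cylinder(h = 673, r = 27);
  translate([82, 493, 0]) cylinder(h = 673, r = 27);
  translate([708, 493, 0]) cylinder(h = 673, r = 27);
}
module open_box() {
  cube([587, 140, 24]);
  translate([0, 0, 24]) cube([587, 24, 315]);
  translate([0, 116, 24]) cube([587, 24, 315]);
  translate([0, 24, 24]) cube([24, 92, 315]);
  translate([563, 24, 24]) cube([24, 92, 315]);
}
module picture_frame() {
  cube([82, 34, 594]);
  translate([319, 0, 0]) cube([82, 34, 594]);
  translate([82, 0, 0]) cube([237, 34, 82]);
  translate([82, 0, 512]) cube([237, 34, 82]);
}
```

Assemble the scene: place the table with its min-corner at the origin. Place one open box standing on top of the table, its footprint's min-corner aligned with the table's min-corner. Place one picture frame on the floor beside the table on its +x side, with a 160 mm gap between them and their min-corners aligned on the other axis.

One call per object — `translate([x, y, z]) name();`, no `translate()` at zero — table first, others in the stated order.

table();
translate([0, 0, 716]) open_box();
translate([950, 0, 0]) picture_frame();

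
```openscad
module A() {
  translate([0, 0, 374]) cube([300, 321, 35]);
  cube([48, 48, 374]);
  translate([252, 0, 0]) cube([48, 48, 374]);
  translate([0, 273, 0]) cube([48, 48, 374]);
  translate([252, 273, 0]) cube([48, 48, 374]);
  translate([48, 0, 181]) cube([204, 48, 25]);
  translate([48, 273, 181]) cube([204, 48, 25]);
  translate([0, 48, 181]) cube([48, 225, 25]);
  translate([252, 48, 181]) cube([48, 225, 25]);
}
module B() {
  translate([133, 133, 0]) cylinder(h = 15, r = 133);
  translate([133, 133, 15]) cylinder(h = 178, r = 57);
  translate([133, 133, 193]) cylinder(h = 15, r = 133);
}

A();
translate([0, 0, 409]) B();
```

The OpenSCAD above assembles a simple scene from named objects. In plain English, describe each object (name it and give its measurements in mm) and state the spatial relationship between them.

A is a four-legged stool. The seat is a 300×321×35 mm slab whose top surface is at z = 409 mm; four square legs, each 48×48 mm in cross-section, run from the floor (z = 0) to the underside of the seat, each flush with a corner of the seat. Four stretchers, 48 mm wide and 25 mm tall, connect adjacent legs with their undersides at z = 181 mm, each running between the inner faces of the legs it joins and aligned with the legs' outer faces on the other axis.

B is a spool: two coaxial disc flanges of radius 133 mm and thickness 15 mm, joined by a core cylinder of radius 57 mm and height 178 mm. The lower flange rests on z = 0 and the three cylinders share a vertical axis.

The spool is on top of the stool.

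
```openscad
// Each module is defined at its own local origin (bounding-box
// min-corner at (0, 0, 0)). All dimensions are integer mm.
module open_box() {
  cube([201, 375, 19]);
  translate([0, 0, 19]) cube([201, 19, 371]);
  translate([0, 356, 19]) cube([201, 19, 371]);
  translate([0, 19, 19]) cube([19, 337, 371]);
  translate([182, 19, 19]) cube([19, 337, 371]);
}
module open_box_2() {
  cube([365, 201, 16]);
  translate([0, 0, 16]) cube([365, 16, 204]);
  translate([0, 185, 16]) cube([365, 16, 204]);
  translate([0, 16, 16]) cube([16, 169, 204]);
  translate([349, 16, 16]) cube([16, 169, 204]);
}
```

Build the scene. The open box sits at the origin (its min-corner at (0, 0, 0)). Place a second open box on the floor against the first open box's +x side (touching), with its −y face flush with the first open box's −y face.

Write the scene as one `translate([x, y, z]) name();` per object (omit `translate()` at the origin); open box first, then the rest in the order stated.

open_box();
translate([201, 0, 0]) open_box_2();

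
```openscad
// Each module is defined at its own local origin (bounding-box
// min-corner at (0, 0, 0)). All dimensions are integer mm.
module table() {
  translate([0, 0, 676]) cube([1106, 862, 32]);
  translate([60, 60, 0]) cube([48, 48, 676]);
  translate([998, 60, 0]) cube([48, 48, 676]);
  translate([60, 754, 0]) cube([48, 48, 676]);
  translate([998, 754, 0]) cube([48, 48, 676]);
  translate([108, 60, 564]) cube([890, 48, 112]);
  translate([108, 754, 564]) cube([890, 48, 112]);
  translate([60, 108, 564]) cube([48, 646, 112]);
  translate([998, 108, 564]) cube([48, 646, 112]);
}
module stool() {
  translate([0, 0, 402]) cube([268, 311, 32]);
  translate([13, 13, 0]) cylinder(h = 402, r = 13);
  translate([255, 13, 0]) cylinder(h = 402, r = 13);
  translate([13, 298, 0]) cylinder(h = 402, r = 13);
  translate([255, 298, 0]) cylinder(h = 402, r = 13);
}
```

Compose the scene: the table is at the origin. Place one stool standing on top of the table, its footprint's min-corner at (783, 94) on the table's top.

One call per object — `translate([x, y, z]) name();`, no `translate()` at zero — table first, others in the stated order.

table();
translate([783, 94, 708]) stool();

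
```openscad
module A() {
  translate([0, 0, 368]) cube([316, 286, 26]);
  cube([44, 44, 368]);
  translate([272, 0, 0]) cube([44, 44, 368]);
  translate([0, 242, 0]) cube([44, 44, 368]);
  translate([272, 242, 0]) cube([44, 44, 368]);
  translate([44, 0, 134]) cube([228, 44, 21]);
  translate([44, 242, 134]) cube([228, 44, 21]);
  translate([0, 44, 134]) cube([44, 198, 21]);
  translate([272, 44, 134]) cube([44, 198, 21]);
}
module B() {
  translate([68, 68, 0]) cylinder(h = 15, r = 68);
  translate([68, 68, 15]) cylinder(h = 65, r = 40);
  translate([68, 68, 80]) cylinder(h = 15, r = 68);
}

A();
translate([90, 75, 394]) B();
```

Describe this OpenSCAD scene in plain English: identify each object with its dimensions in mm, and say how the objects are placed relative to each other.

A is a simple wooden stool: a rectangular seat 316 mm (x) by 286 mm (y), 26 mm thick, top face at z = 394 mm, on four square legs, each 44×44 mm in cross-section. The legs rest on z = 0, each flush with a corner of the seat. Four stretchers, 44 mm wide and 21 mm tall, connect adjacent legs with their undersides at z = 134 mm, each running between the inner faces of the legs it joins and aligned with the legs' outer faces on the other axis.

B is a spool: two coaxial disc flanges of radius 68 mm and thickness 15 mm, joined by a core cylinder of radius 40 mm and height 65 mm. The lower flange rests on z = 0 and the three cylinders share a vertical axis.

The spool is on top of the stool, centred.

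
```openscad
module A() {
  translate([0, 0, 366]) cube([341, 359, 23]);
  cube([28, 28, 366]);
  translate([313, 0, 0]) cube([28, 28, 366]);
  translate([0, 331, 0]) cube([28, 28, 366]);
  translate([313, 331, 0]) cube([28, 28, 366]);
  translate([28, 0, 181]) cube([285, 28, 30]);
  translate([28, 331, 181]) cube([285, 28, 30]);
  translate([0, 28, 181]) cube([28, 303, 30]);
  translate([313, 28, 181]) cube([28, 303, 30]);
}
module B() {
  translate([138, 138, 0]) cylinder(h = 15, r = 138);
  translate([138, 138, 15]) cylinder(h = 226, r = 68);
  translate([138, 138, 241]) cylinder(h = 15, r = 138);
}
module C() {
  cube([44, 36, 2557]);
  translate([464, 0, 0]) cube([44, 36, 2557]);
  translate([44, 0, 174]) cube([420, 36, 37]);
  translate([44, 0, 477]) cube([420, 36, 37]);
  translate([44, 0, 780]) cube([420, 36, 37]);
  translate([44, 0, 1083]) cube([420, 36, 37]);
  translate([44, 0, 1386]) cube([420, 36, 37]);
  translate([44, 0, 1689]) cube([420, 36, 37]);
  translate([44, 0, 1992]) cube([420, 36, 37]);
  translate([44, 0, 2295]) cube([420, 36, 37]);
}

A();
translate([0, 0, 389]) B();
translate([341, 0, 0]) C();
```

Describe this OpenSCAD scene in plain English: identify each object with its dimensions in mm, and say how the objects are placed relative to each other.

A is a four-legged stool. The seat is 341×359 mm, 23 mm thick, top at z = 389 mm. It stands on four square legs, each 28×28 mm in cross-section, from z = 0 to the seat underside, each flush with a corner of the seat. Four stretchers, 28 mm wide and 30 mm tall, connect adjacent legs with their undersides at z = 181 mm, each running between the inner faces of the legs it joins and aligned with the legs' outer faces on the other axis.

B is a spool: two coaxial disc flanges of radius 138 mm and thickness 15 mm, joined by a core cylinder of radius 68 mm and height 226 mm. The lower flange rests on z = 0 and the three cylinders share a vertical axis.

C is a straight ladder. Two 44×36 mm vertical rails, 2557 mm tall, stand 508 mm apart (outside-to-outside) with their front faces coplanar on the −y side. 8 rungs, each 36 mm deep and 37 mm tall, span between the inner faces of the rails, front faces flush with the rails. The lowest rung's underside is at z = 174 mm and rungs are spaced 303 mm apart (underside to underside).

The spool is on top of the stool. The ladder is against the stool's +x side, with their −y faces flush.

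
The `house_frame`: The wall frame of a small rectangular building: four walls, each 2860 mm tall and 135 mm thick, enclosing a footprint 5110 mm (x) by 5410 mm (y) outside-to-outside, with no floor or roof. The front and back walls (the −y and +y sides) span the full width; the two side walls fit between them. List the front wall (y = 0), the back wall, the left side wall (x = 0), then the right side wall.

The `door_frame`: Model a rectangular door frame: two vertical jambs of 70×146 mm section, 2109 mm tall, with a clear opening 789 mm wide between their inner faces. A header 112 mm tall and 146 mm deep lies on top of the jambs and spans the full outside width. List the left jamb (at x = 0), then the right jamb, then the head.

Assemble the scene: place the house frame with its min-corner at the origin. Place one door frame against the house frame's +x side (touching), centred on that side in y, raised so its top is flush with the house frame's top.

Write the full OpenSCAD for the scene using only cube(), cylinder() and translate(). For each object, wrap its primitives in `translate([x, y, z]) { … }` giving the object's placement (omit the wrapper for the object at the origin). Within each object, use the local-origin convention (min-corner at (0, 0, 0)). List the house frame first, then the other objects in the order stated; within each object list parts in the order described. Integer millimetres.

cube([5110, 135, 2860]);
translate([0, 5275, 0]) cube([5110, 135, 2860]);
translate([0, 135, 0]) cube([135, 5140, 2860]);
translate([4975, 135, 0]) cube([135, 5140, 2860]);
translate([5110, 2632, 639]) {
  cube([70, 146, 2109]);
  translate([859, 0, 0]) cube([70, 146, 2109]);
  translate([0, 0, 2109]) cube([929, 146, 112]);
}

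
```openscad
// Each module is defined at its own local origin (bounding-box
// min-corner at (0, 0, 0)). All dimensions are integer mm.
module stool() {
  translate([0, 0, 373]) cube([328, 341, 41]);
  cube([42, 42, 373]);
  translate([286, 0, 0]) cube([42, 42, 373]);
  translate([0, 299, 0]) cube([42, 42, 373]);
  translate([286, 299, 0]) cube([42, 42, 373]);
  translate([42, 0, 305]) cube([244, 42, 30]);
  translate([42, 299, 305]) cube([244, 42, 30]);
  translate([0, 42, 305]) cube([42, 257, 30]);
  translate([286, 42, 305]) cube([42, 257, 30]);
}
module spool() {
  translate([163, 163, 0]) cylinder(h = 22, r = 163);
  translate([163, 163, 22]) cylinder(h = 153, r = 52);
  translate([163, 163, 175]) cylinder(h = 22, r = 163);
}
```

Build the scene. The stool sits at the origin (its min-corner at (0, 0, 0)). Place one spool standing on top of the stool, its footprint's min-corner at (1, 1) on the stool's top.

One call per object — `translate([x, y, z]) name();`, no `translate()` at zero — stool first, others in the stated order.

stool();
translate([1, 1, 414]) spool();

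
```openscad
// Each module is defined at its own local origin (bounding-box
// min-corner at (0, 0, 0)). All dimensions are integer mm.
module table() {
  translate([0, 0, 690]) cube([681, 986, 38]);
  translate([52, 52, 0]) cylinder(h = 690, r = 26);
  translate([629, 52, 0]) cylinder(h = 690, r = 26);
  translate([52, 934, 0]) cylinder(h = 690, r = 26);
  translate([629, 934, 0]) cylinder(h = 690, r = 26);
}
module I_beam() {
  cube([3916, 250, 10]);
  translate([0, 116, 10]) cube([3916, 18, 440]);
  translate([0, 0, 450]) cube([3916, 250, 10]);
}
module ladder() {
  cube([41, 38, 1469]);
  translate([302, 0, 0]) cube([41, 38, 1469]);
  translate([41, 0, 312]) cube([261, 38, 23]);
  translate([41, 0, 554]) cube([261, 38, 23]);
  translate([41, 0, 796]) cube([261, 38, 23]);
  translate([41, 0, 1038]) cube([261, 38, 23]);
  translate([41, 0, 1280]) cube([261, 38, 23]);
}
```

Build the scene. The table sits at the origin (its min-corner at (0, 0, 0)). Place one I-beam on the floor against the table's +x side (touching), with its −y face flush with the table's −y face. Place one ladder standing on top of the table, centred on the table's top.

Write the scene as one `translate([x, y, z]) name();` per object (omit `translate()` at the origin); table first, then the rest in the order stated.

table();
translate([681, 0, 0]) I_beam();
translate([169, 474, 728]) ladder();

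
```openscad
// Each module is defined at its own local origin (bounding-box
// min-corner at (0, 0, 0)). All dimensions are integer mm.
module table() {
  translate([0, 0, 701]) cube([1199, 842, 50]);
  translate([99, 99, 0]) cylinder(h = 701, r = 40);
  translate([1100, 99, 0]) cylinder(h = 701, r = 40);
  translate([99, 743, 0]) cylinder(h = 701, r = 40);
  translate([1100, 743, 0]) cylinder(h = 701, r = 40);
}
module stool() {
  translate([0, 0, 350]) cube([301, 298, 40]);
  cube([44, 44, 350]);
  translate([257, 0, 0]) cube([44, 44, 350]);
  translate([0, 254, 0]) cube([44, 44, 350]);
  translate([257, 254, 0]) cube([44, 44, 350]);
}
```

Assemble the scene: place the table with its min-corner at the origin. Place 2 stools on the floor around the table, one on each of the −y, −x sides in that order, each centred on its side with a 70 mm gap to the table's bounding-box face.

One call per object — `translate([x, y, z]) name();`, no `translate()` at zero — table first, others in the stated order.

table();
translate([449, -368, 0]) stool();
translate([-371, 272, 0]) stool();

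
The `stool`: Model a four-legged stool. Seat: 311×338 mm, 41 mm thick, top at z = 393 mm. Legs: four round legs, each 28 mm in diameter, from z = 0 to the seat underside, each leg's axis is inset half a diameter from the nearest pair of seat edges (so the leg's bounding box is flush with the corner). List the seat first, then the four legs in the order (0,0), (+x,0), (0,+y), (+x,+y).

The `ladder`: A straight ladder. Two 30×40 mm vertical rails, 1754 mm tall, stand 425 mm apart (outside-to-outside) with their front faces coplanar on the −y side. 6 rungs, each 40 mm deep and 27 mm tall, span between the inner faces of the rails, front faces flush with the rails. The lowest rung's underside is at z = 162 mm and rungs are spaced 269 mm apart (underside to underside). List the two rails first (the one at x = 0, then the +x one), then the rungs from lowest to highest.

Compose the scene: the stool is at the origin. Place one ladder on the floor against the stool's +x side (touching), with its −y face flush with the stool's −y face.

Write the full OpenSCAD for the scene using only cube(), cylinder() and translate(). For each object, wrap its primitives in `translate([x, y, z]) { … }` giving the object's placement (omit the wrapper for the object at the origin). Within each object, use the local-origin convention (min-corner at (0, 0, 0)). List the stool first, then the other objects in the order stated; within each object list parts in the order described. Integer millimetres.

translate([0, 0, 352]) cube([311, 338, 41]);
translate([14, 14, 0]) cylinder(h = 352, r = 14);
translate([297, 14, 0]) cylinder(h = 352, r = 14);
translate([14, 324, 0]) cylinder(h = 352, r = 14);
translate([297, 324, 0]) cylinder(h = 352, r = 14);
translate([311, 0, 0]) {
  cube([30, 40, 1754]);
  translate([395, 0, 0]) cube([30, 40, 1754]);
  translate([30, 0, 162]) cube([365, 40, 27]);
  translate([30, 0, 431]) cube([365, 40, 27]);
  translate([30, 0, 700]) cube([365, 40, 27]);
  translate([30, 0, 969]) cube([365, 40, 27]);
  translate([30, 0, 1238]) cube([365, 40, 27]);
  translate([30, 0, 1507]) cube([365, 40, 27]);
}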